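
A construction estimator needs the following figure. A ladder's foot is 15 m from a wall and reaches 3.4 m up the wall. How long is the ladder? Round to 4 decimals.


Shape: right triangle
Legs a = 15 m, b = 3.4 m
Formula: c = sqrt(a^2 + b^2)
a^2 = 225, b^2 = 11.56
a^2 + b^2 = 236.56
c = sqrt(236.56)
c = 15.3805
15.3805 m


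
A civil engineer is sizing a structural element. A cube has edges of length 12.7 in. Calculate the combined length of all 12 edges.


Shape: cube
Side s = 12.7 in
A cube has 12 edges, all equal.
Formula: total edge length = 12 * s
Total = 12 * 12.7
Total = 152.4
152.4 in


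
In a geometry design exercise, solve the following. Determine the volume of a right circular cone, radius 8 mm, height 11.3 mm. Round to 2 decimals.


Shape: cone
Radius r = 8 mm, Height h = 11.3 mm
Formula: V = (1/3) * pi * r^2 * h
r^2 = 64
pi * r^2 * h = pi * 64 * 11.3 = 723.2 * pi
V = 723.2 * pi / 3
V = 757.33
757.33 mm^3


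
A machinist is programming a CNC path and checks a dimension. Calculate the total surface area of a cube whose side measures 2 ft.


Shape: cube
Side s = 2 ft
A cube has 6 square faces.
Formula: SA = 6 * s^2
s^2 = 4
SA = 6 * 4
SA = 24
24 ft^2


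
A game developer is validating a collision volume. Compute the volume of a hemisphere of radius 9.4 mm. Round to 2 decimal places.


Shape: hemisphere (half of a sphere)
Radius r = 9.4 mm
Formula: V = (1/2) * (4/3) * pi * r^3 = (2/3) * pi * r^3
r^3 = 830.584
(2/3) * 830.584 = 553.722667
V = 553.722667 * pi
V = 1739.57
1739.57 mm^3


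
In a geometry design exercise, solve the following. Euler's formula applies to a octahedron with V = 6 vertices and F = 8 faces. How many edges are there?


Polyhedron: octahedron
Euler's formula for convex polyhedra: V - E + F = 2
Given: V = 6 vertices and F = 8 faces
Solve for E:
E = V + F - 2 = 6 + 8 - 2 = 12
12 edges


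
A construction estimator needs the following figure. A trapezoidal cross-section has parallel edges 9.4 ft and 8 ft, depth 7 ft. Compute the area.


Shape: trapezoid
Parallel sides a = 9.4 ft, b = 8 ft; Height h = 7 ft
Formula: A = (a + b) * h / 2
a + b = 9.4 + 8 = 17.4
A = 17.4 * 7 / 2
A = 121.8 / 2
A = 60.9
60.9 ft^2


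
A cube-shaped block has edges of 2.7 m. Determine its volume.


Shape: cube
Side s = 2.7 m
Formula: V = s^3
V = 2.7 * 2.7 * 2.7
V = 7.29 * 2.7
V = 19.683
19.683 m^3


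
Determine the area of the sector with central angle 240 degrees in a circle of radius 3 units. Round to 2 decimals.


Shape: circular sector
Radius r = 3 units, Angle = 240 degrees
Formula: A = (angle/360) * pi * r^2
r^2 = 9
Fraction of circle = 240/360
A = (240/360) * pi * 9
A = 6 * pi
A = 18.85
18.85 units^2


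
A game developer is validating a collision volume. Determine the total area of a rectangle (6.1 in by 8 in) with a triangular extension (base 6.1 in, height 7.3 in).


Composite shape: rectangle + triangle
Rectangle area = 6.1 * 8 = 48.8
Triangle area = 0.5 * 6.1 * 7.3 = 22.265
Total = 48.8 + 22.265
Total = 71.065
71.065 in^2


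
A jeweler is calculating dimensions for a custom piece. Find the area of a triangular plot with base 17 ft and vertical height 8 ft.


Shape: triangle
Base b = 17 ft, Height h = 8 ft
Formula: A = (1/2) * b * h
A = 0.5 * 17 * 8
A = 0.5 * 136
A = 68
68 ft^2


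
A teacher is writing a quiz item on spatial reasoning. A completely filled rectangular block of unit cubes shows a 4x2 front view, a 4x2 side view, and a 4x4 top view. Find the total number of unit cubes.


Orthographic views of a solid rectangular block:
Front view 4 x 2 -> length = 4, height = 2
Side view 4 x 2 -> width = 4, height = 2 (consistent)
Top view 4 x 4 -> confirms length = 4, width = 4
The block is 4 x 4 x 2.
Total unit cubes = 4 * 4 * 2 = 32
32 unit cubes


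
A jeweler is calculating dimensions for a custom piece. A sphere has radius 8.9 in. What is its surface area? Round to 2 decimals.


Shape: sphere
Radius r = 8.9 in
Formula: SA = 4 * pi * r^2
r^2 = 79.21
SA = 4 * pi * 79.21
SA = 316.84 * pi
SA = 995.38
995.38 in^2


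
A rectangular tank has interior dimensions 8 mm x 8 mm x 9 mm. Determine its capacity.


Shape: rectangular prism
l = 8 mm, w = 8 mm, h = 9 mm
Formula: V = l * w * h
V = 8 * 8 * 9
V = 64 * 9
V = 576
576 mm^3


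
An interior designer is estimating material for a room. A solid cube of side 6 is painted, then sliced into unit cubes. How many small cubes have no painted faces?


Large cube: 6 x 6 x 6, cut into unit cubes.
n = 6, so n - 2 = 4
Unpainted cubes form the interior (n - 2)^3 block.
(n - 2)^3 = 4^3 = 64
64 unit cubes


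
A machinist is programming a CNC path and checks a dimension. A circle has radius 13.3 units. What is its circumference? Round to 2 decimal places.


Shape: circle
Radius r = 13.3 units
Formula: C = 2 * pi * r
C = 2 * pi * 13.3
C = 26.6 * pi
C = 83.57
83.57 units


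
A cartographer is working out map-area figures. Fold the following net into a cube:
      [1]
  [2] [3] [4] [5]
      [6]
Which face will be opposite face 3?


Net: cross layout. Take square 3 as the base (bottom).
Fold the four squares in the horizontal row up around 3: 2 -> left, 4 -> right, 5 wraps to the top.
Fold 1 and 6 up from 3: 1 -> back, 6 -> front.
Opposite pairs are therefore: (1, 6), (2, 4), (3, 5).
Face 3 is opposite face 5.
face 5


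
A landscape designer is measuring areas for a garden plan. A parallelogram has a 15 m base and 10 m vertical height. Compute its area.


Shape: parallelogram
Base b = 15 m, Height h = 10 m
Formula: A = b * h
A = 15 * 10
A = 150
150 m^2


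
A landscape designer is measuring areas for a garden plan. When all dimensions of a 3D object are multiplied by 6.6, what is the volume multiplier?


Linear scale factor k = 6.6
Rule: under a linear scaling by k, volumes scale by k^3.
k^3 = 6.6 * 6.6 * 6.6
k^3 = 43.56 * 6.6
k^3 = 287.496
Volume scales by a factor of 287.496.
287.496 (dimensionless)


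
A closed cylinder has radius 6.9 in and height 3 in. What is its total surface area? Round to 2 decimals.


Shape: closed cylinder
Radius r = 6.9 in, Height h = 3 in
Formula: SA = 2*pi*r^2 + 2*pi*r*h = 2*pi*r*(r + h)
r + h = 9.9
2 * r * (r + h) = 2 * 6.9 * 9.9 = 136.62
SA = 136.62 * pi
SA = 429.2
429.2 in^2


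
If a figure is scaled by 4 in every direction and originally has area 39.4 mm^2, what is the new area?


Linear scale factor k = 4
Original area = 39.4 mm^2
Rule: under a linear scaling by k, areas scale by k^2.
k^2 = 4^2 = 16
New area = 39.4 * 16
New area = 630.4
630.4 mm^2


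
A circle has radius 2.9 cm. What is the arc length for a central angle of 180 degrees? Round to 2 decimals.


Shape: circular arc
Radius r = 2.9 cm, Angle = 180 degrees
Formula: L = (angle/360) * 2 * pi * r
2 * pi * r = 5.8 * pi
L = (180/360) * 5.8 * pi
L = 2.9 * pi
L = 9.11
9.11 cm


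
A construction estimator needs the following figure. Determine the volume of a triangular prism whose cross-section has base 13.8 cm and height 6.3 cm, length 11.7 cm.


Shape: triangular prism
Triangle base = 13.8 cm, triangle height = 6.3 cm, prism length L = 11.7 cm
Formula: V = (1/2 * b * h_tri) * L
Cross-section area = 0.5 * 13.8 * 6.3 = 43.47
V = 43.47 * 11.7
V = 508.599
508.599 cm^3


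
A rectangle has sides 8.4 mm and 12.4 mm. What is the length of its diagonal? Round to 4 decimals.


Shape: rectangle (diagonal via Pythagoras)
Sides: 8.4 mm and 12.4 mm
Formula: d = sqrt(l^2 + w^2)
l^2 = 70.56, w^2 = 153.76
l^2 + w^2 = 224.32
d = sqrt(224.32)
d = 14.9773
14.9773 mm


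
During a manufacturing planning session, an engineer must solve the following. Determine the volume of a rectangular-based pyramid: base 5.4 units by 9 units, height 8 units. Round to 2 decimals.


Shape: rectangular pyramid
Base: 5.4 units x 9 units, Height h = 8 units
Formula: V = (1/3) * base_area * h
base_area = 5.4 * 9 = 48.6
base_area * h = 48.6 * 8 = 388.8
V = 388.8 / 3
V = 129.6
129.6 units^3


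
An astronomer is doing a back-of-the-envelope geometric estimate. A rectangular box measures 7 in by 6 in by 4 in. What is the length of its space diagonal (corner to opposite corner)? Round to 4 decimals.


Shape: rectangular box (space diagonal)
l = 7 in, w = 6 in, h = 4 in
Visualize: the diagonal of the base, then a right triangle with that diagonal and the height.
Formula: d = sqrt(l^2 + w^2 + h^2)
l^2 + w^2 + h^2 = 49 + 36 + 16 = 101
d = sqrt(101)
d = 10.0499
10.0499 in


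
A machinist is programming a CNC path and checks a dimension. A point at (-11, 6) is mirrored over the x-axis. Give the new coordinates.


Transformation: reflection
Original point: (-11, 6)
Rule for reflection over the x-axis: (x, y) -> (x, -y)
Apply: (-11, 6) -> (-11, -6)
(-11, -6)


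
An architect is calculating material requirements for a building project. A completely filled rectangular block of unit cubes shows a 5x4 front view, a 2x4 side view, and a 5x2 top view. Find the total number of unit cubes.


Orthographic views of a solid rectangular block:
Front view 5 x 4 -> length = 5, height = 4
Side view 2 x 4 -> width = 2, height = 4 (consistent)
Top view 5 x 2 -> confirms length = 5, width = 2
The block is 5 x 2 x 4.
Total unit cubes = 5 * 2 * 4 = 40
40 unit cubes


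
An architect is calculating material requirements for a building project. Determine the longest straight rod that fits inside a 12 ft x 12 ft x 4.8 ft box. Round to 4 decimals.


Shape: rectangular box (space diagonal)
l = 12 ft, w = 12 ft, h = 4.8 ft
Visualize: the diagonal of the base, then a right triangle with that diagonal and the height.
Formula: d = sqrt(l^2 + w^2 + h^2)
l^2 + w^2 + h^2 = 144 + 144 + 23.04 = 311.04
d = sqrt(311.04)
d = 17.6363
17.6363 ft


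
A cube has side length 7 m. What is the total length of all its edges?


Shape: cube
Side s = 7 m
A cube has 12 edges, all equal.
Formula: total edge length = 12 * s
Total = 12 * 7
Total = 84
84 m


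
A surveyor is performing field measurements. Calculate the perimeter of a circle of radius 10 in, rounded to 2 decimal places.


Shape: circle
Radius r = 10 in
Formula: C = 2 * pi * r
C = 2 * pi * 10
C = 20 * pi
C = 62.83
62.83 in


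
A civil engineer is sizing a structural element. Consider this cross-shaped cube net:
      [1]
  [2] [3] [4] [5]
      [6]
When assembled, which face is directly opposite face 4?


Net: cross layout. Take square 3 as the base (bottom).
Fold the four squares in the horizontal row up around 3: 2 -> left, 4 -> right, 5 wraps to the top.
Fold 1 and 6 up from 3: 1 -> back, 6 -> front.
Opposite pairs are therefore: (1, 6), (2, 4), (3, 5).
Face 4 is opposite face 2.
face 2


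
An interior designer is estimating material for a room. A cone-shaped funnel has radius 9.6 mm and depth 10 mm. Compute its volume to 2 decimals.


Shape: cone
Radius r = 9.6 mm, Height h = 10 mm
Formula: V = (1/3) * pi * r^2 * h
r^2 = 92.16
pi * r^2 * h = pi * 92.16 * 10 = 921.6 * pi
V = 921.6 * pi / 3
V = 965.1
965.1 mm^3


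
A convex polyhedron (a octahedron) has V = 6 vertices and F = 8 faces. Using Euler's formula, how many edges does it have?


Polyhedron: octahedron
Euler's formula for convex polyhedra: V - E + F = 2
Given: V = 6 vertices and F = 8 faces
Solve for E:
E = V + F - 2 = 6 + 8 - 2 = 12
12 edges


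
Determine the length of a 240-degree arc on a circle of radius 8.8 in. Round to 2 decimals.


Shape: circular arc
Radius r = 8.8 in, Angle = 240 degrees
Formula: L = (angle/360) * 2 * pi * r
2 * pi * r = 17.6 * pi
L = (240/360) * 17.6 * pi
L = 11.733333 * pi
L = 36.86
36.86 in


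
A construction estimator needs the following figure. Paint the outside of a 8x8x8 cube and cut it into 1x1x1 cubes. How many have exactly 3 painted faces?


Large cube: 8 x 8 x 8, cut into unit cubes.
Cubes with 3 painted faces are at the corners. A cube always has 8 corners.
Count = 8
8 unit cubes


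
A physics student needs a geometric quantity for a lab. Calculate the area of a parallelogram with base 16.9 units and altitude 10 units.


Shape: parallelogram
Base b = 16.9 units, Height h = 10 units
Formula: A = b * h
A = 16.9 * 10
A = 169
169 units^2


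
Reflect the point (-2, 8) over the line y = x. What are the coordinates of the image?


Transformation: reflection
Original point: (-2, 8)
Rule for reflection over y = x: (x, y) -> (y, x)
Apply: (-2, 8) -> (8, -2)
(8, -2)


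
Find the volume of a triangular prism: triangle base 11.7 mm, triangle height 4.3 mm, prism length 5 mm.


Shape: triangular prism
Triangle base = 11.7 mm, triangle height = 4.3 mm, prism length L = 5 mm
Formula: V = (1/2 * b * h_tri) * L
Cross-section area = 0.5 * 11.7 * 4.3 = 25.155
V = 25.155 * 5
V = 125.775
125.775 mm^3


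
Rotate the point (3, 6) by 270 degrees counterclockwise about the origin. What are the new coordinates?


Transformation: rotation about the origin
Original point: (3, 6)
Rule for 270 deg counterclockwise: (x, y) -> (y, -x)
Apply: (3, 6) -> (6, -3)
(6, -3)


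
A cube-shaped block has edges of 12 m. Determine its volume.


Shape: cube
Side s = 12 m
Formula: V = s^3
V = 12 * 12 * 12
V = 144 * 12
V = 1728
1728 m^3


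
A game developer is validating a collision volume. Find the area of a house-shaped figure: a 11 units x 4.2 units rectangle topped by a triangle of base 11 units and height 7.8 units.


Composite shape: rectangle + triangle
Rectangle area = 11 * 4.2 = 46.2
Triangle area = 0.5 * 11 * 7.8 = 42.9
Total = 46.2 + 42.9
Total = 89.1
89.1 units^2


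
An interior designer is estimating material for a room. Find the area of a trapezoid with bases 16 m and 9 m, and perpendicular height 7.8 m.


Shape: trapezoid
Parallel sides a = 16 m, b = 9 m; Height h = 7.8 m
Formula: A = (a + b) * h / 2
a + b = 16 + 9 = 25
A = 25 * 7.8 / 2
A = 195 / 2
A = 97.5
97.5 m^2


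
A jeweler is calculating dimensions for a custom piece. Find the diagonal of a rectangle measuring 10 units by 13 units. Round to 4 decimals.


Shape: rectangle (diagonal via Pythagoras)
Sides: 10 units and 13 units
Formula: d = sqrt(l^2 + w^2)
l^2 = 100, w^2 = 169
l^2 + w^2 = 269
d = sqrt(269)
d = 16.4012
16.4012 units


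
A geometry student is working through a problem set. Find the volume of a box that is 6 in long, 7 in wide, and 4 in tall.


Shape: rectangular prism
l = 6 in, w = 7 in, h = 4 in
Formula: V = l * w * h
V = 6 * 7 * 4
V = 42 * 4
V = 168
168 in^3


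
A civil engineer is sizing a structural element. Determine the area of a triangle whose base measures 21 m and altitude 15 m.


Shape: triangle
Base b = 21 m, Height h = 15 m
Formula: A = (1/2) * b * h
A = 0.5 * 21 * 15
A = 0.5 * 315
A = 157.5
157.5 m^2


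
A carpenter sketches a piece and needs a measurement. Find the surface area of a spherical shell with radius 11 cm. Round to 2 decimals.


Shape: sphere
Radius r = 11 cm
Formula: SA = 4 * pi * r^2
r^2 = 121
SA = 4 * pi * 121
SA = 484 * pi
SA = 1520.53
1520.53 cm^2


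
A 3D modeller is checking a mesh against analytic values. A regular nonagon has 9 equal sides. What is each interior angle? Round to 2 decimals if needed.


Shape: regular nonagon (9 sides)
Formula: interior angle = (n - 2) * 180 / n
(n - 2) = 7
(n - 2) * 180 = 1260
angle = 1260 / 9
angle = 140
140 degrees


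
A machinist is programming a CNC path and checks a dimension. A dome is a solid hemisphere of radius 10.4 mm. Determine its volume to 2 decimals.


Shape: hemisphere (half of a sphere)
Radius r = 10.4 mm
Formula: V = (1/2) * (4/3) * pi * r^3 = (2/3) * pi * r^3
r^3 = 1124.864
(2/3) * 1124.864 = 749.909333
V = 749.909333 * pi
V = 2355.91
2355.91 mm^3


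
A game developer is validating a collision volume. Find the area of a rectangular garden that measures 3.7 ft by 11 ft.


Shape: rectangle
Length l = 3.7 ft, Width w = 11 ft
Formula: A = l * w
A = 3.7 * 11
A = 40.7
40.7 ft^2


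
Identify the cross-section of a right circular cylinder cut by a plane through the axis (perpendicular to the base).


Solid: right circular cylinder
Cutting plane: through the axis (perpendicular to the base)
Visualize the intersection of the plane with the solid's surface.
The boundary of the cut region is a rectangle.
rectangle


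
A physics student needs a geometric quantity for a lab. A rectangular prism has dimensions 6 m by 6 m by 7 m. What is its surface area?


Shape: rectangular prism
l = 6 m, w = 6 m, h = 7 m
Formula: SA = 2(lw + lh + wh)
lw = 36, lh = 42, wh = 42
lw + lh + wh = 120
SA = 2 * 120
SA = 240
240 m^2


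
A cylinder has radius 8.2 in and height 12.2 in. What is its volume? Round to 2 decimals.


Shape: cylinder
Radius r = 8.2 in, Height h = 12.2 in
Formula: V = pi * r^2 * h
r^2 = 67.24
V = pi * 67.24 * 12.2
V = 820.328 * pi
V = 2577.14
2577.14 in^3


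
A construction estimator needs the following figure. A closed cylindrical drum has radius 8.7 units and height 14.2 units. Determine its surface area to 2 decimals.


Shape: closed cylinder
Radius r = 8.7 units, Height h = 14.2 units
Formula: SA = 2*pi*r^2 + 2*pi*r*h = 2*pi*r*(r + h)
r + h = 22.9
2 * r * (r + h) = 2 * 8.7 * 22.9 = 398.46
SA = 398.46 * pi
SA = 1251.8
1251.8 units^2


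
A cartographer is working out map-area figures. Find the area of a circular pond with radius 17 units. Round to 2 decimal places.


Shape: circle
Radius r = 17 units
Formula: A = pi * r^2
r^2 = 17^2 = 289
A = pi * 289
A = 907.92
907.92 units^2


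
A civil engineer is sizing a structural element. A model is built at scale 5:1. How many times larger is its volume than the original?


Linear scale factor k = 5
Rule: under a linear scaling by k, volumes scale by k^3.
k^3 = 5 * 5 * 5
k^3 = 25 * 5
k^3 = 125
Volume scales by a factor of 125.
125 (dimensionless)


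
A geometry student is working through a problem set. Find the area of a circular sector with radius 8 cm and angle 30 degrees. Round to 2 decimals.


Shape: circular sector
Radius r = 8 cm, Angle = 30 degrees
Formula: A = (angle/360) * pi * r^2
r^2 = 64
Fraction of circle = 30/360
A = (30/360) * pi * 64
A = 5.333333 * pi
A = 16.76
16.76 cm^2


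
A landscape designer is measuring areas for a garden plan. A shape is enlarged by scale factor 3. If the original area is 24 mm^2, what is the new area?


Linear scale factor k = 3
Original area = 24 mm^2
Rule: under a linear scaling by k, areas scale by k^2.
k^2 = 3^2 = 9
New area = 24 * 9
New area = 216
216 mm^2


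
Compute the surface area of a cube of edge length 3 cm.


Shape: cube
Side s = 3 cm
A cube has 6 square faces.
Formula: SA = 6 * s^2
s^2 = 9
SA = 6 * 9
SA = 54
54 cm^2


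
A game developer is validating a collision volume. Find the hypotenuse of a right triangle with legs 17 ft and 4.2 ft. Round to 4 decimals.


Shape: right triangle
Legs a = 17 ft, b = 4.2 ft
Formula: c = sqrt(a^2 + b^2)
a^2 = 289, b^2 = 17.64
a^2 + b^2 = 306.64
c = sqrt(306.64)
c = 17.5111
17.5111 ft


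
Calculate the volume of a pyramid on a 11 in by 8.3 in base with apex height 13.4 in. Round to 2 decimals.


Shape: rectangular pyramid
Base: 11 in x 8.3 in, Height h = 13.4 in
Formula: V = (1/3) * base_area * h
base_area = 11 * 8.3 = 91.3
base_area * h = 91.3 * 13.4 = 1223.42
V = 1223.42 / 3
V = 407.81
407.81 in^3


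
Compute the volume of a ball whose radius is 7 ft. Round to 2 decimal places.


Shape: sphere
Radius r = 7 ft
Formula: V = (4/3) * pi * r^3
r^3 = 343
(4/3) * 343 = 457.333333
V = 457.333333 * pi
V = 1436.76
1436.76 ft^3


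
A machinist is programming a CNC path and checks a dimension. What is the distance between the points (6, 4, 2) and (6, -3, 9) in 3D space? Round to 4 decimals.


3D distance between two points
P1 = (6, 4, 2), P2 = (6, -3, 9)
Formula: d = sqrt((x2-x1)^2 + (y2-y1)^2 + (z2-z1)^2)
dx = 6 - 6 = 0
dy = -3 - 4 = -7
dz = 9 - 2 = 7
dx^2 + dy^2 + dz^2 = 0 + 49 + 49 = 98
d = sqrt(98)
d = 9.8995
9.8995 units


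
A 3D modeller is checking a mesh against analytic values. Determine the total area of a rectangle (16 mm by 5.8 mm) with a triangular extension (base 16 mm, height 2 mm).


Composite shape: rectangle + triangle
Rectangle area = 16 * 5.8 = 92.8
Triangle area = 0.5 * 16 * 2 = 16
Total = 92.8 + 16
Total = 108.8
108.8 mm^2


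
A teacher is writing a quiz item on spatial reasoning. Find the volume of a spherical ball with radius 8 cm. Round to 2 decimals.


Shape: sphere
Radius r = 8 cm
Formula: V = (4/3) * pi * r^3
r^3 = 512
(4/3) * 512 = 682.666667
V = 682.666667 * pi
V = 2144.66
2144.66 cm^3


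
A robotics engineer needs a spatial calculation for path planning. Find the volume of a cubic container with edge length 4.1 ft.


Shape: cube
Side s = 4.1 ft
Formula: V = s^3
V = 4.1 * 4.1 * 4.1
V = 16.81 * 4.1
V = 68.921
68.921 ft^3


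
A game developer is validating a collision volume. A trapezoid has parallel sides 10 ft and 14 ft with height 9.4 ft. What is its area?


Shape: trapezoid
Parallel sides a = 10 ft, b = 14 ft; Height h = 9.4 ft
Formula: A = (a + b) * h / 2
a + b = 10 + 14 = 24
A = 24 * 9.4 / 2
A = 225.6 / 2
A = 112.8
112.8 ft^2


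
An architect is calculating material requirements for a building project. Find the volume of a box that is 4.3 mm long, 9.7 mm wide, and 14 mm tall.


Shape: rectangular prism
l = 4.3 mm, w = 9.7 mm, h = 14 mm
Formula: V = l * w * h
V = 4.3 * 9.7 * 14
V = 41.71 * 14
V = 583.94
583.94 mm^3


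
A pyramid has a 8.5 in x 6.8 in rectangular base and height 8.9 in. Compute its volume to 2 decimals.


Shape: rectangular pyramid
Base: 8.5 in x 6.8 in, Height h = 8.9 in
Formula: V = (1/3) * base_area * h
base_area = 8.5 * 6.8 = 57.8
base_area * h = 57.8 * 8.9 = 514.42
V = 514.42 / 3
V = 171.47
171.47 in^3


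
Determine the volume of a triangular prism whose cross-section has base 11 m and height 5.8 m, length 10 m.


Shape: triangular prism
Triangle base = 11 m, triangle height = 5.8 m, prism length L = 10 m
Formula: V = (1/2 * b * h_tri) * L
Cross-section area = 0.5 * 11 * 5.8 = 31.9
V = 31.9 * 10
V = 319
319 m^3


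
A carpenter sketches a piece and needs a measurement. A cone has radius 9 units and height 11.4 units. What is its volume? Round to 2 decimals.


Shape: cone
Radius r = 9 units, Height h = 11.4 units
Formula: V = (1/3) * pi * r^2 * h
r^2 = 81
pi * r^2 * h = pi * 81 * 11.4 = 923.4 * pi
V = 923.4 * pi / 3
V = 966.98
966.98 units^3


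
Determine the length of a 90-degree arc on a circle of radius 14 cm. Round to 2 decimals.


Shape: circular arc
Radius r = 14 cm, Angle = 90 degrees
Formula: L = (angle/360) * 2 * pi * r
2 * pi * r = 28 * pi
L = (90/360) * 28 * pi
L = 7 * pi
L = 21.99
21.99 cm


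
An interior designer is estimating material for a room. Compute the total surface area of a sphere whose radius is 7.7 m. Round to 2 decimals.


Shape: sphere
Radius r = 7.7 m
Formula: SA = 4 * pi * r^2
r^2 = 59.29
SA = 4 * pi * 59.29
SA = 237.16 * pi
SA = 745.06
745.06 m^2


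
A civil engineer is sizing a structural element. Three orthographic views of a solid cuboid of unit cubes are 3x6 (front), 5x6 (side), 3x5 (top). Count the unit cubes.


Orthographic views of a solid rectangular block:
Front view 3 x 6 -> length = 3, height = 6
Side view 5 x 6 -> width = 5, height = 6 (consistent)
Top view 3 x 5 -> confirms length = 3, width = 5
The block is 3 x 5 x 6.
Total unit cubes = 3 * 5 * 6 = 90
90 unit cubes


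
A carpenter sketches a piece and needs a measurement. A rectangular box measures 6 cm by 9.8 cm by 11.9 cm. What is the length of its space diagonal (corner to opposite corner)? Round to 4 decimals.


Shape: rectangular box (space diagonal)
l = 6 cm, w = 9.8 cm, h = 11.9 cm
Visualize: the diagonal of the base, then a right triangle with that diagonal and the height.
Formula: d = sqrt(l^2 + w^2 + h^2)
l^2 + w^2 + h^2 = 36 + 96.04 + 141.61 = 273.65
d = sqrt(273.65)
d = 16.5424
16.5424 cm


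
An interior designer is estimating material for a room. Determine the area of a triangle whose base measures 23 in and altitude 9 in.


Shape: triangle
Base b = 23 in, Height h = 9 in
Formula: A = (1/2) * b * h
A = 0.5 * 23 * 9
A = 0.5 * 207
A = 103.5
103.5 in^2


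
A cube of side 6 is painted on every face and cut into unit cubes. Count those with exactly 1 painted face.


Large cube: 6 x 6 x 6, cut into unit cubes.
n = 6, so n - 2 = 4
Cubes with 1 painted face lie in the interior of each face.
A cube has 6 faces; each contributes (n - 2)^2 = 16 such cubes.
Count = 6 * 16 = 96
96 unit cubes


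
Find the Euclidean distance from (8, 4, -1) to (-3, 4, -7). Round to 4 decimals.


3D distance between two points
P1 = (8, 4, -1), P2 = (-3, 4, -7)
Formula: d = sqrt((x2-x1)^2 + (y2-y1)^2 + (z2-z1)^2)
dx = -3 - 8 = -11
dy = 4 - 4 = 0
dz = -7 - -1 = -6
dx^2 + dy^2 + dz^2 = 121 + 0 + 36 = 157
d = sqrt(157)
d = 12.53
12.53 units


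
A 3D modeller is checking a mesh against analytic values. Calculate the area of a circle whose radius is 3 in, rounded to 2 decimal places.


Shape: circle
Radius r = 3 in
Formula: A = pi * r^2
r^2 = 3^2 = 9
A = pi * 9
A = 28.27
28.27 in^2


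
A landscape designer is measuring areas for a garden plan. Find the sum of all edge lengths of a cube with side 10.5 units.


Shape: cube
Side s = 10.5 units
A cube has 12 edges, all equal.
Formula: total edge length = 12 * s
Total = 12 * 10.5
Total = 126
126 units


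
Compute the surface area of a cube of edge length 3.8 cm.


Shape: cube
Side s = 3.8 cm
A cube has 6 square faces.
Formula: SA = 6 * s^2
s^2 = 14.44
SA = 6 * 14.44
SA = 86.64
86.64 cm^2


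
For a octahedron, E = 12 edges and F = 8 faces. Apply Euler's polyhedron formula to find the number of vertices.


Polyhedron: octahedron
Euler's formula for convex polyhedra: V - E + F = 2
Given: E = 12 edges and F = 8 faces
Solve for V:
V = 2 + E - F = 2 + 12 - 8 = 6
6 vertices


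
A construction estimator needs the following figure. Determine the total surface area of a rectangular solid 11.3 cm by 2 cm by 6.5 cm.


Shape: rectangular prism
l = 11.3 cm, w = 2 cm, h = 6.5 cm
Formula: SA = 2(lw + lh + wh)
lw = 22.6, lh = 73.45, wh = 13
lw + lh + wh = 109.05
SA = 2 * 109.05
SA = 218.1
218.1 cm^2


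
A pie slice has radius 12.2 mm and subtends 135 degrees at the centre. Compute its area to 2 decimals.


Shape: circular sector
Radius r = 12.2 mm, Angle = 135 degrees
Formula: A = (angle/360) * pi * r^2
r^2 = 148.84
Fraction of circle = 135/360
A = (135/360) * pi * 148.84
A = 55.815 * pi
A = 175.35
175.35 mm^2


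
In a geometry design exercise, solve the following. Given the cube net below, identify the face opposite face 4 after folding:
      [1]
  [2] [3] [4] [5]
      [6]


Net: cross layout. Take square 3 as the base (bottom).
Fold the four squares in the horizontal row up around 3: 2 -> left, 4 -> right, 5 wraps to the top.
Fold 1 and 6 up from 3: 1 -> back, 6 -> front.
Opposite pairs are therefore: (1, 6), (2, 4), (3, 5).
Face 4 is opposite face 2.
face 2


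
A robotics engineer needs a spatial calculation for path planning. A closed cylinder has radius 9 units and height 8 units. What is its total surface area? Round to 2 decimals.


Shape: closed cylinder
Radius r = 9 units, Height h = 8 units
Formula: SA = 2*pi*r^2 + 2*pi*r*h = 2*pi*r*(r + h)
r + h = 17
2 * r * (r + h) = 2 * 9 * 17 = 306
SA = 306 * pi
SA = 961.33
961.33 units^2


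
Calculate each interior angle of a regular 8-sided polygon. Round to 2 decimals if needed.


Shape: regular octagon (8 sides)
Formula: interior angle = (n - 2) * 180 / n
(n - 2) = 6
(n - 2) * 180 = 1080
angle = 1080 / 8
angle = 135
135 degrees


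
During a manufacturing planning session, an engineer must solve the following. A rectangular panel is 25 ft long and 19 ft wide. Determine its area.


Shape: rectangle
Length l = 25 ft, Width w = 19 ft
Formula: A = l * w
A = 25 * 19
A = 475
475 ft^2


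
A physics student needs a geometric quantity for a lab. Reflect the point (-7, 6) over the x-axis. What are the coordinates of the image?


Transformation: reflection
Original point: (-7, 6)
Rule for reflection over the x-axis: (x, y) -> (x, -y)
Apply: (-7, 6) -> (-7, -6)
(-7, -6)


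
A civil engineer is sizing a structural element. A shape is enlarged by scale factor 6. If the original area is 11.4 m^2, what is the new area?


Linear scale factor k = 6
Original area = 11.4 m^2
Rule: under a linear scaling by k, areas scale by k^2.
k^2 = 6^2 = 36
New area = 11.4 * 36
New area = 410.4
410.4 m^2


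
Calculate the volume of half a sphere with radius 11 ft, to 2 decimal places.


Shape: hemisphere (half of a sphere)
Radius r = 11 ft
Formula: V = (1/2) * (4/3) * pi * r^3 = (2/3) * pi * r^3
r^3 = 1331
(2/3) * 1331 = 887.333333
V = 887.333333 * pi
V = 2787.64
2787.64 ft^3


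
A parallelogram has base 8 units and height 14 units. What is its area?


Shape: parallelogram
Base b = 8 units, Height h = 14 units
Formula: A = b * h
A = 8 * 14
A = 112
112 units^2


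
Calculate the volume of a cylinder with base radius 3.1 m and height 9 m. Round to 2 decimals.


Shape: cylinder
Radius r = 3.1 m, Height h = 9 m
Formula: V = pi * r^2 * h
r^2 = 9.61
V = pi * 9.61 * 9
V = 86.49 * pi
V = 271.72
271.72 m^3


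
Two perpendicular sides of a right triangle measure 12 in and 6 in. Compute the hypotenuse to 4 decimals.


Shape: right triangle
Legs a = 12 in, b = 6 in
Formula: c = sqrt(a^2 + b^2)
a^2 = 144, b^2 = 36
a^2 + b^2 = 180
c = sqrt(180)
c = 13.4164
13.4164 in


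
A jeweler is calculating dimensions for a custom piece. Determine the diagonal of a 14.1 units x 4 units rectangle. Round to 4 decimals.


Shape: rectangle (diagonal via Pythagoras)
Sides: 14.1 units and 4 units
Formula: d = sqrt(l^2 + w^2)
l^2 = 198.81, w^2 = 16
l^2 + w^2 = 214.81
d = sqrt(214.81)
d = 14.6564
14.6564 units


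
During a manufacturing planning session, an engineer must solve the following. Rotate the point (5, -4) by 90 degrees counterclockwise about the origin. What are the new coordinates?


Transformation: rotation about the origin
Original point: (5, -4)
Rule for 90 deg counterclockwise: (x, y) -> (-y, x)
Apply: (5, -4) -> (4, 5)
(4, 5)


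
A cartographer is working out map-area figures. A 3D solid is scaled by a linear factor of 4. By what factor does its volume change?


Linear scale factor k = 4
Rule: under a linear scaling by k, volumes scale by k^3.
k^3 = 4 * 4 * 4
k^3 = 16 * 4
k^3 = 64
Volume scales by a factor of 64.
64 (dimensionless)


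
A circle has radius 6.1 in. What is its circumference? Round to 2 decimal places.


Shape: circle
Radius r = 6.1 in
Formula: C = 2 * pi * r
C = 2 * pi * 6.1
C = 12.2 * pi
C = 38.33
38.33 in


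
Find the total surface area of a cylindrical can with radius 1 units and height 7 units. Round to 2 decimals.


Shape: closed cylinder
Radius r = 1 units, Height h = 7 units
Formula: SA = 2*pi*r^2 + 2*pi*r*h = 2*pi*r*(r + h)
r + h = 8
2 * r * (r + h) = 2 * 1 * 8 = 16
SA = 16 * pi
SA = 50.27
50.27 units^2


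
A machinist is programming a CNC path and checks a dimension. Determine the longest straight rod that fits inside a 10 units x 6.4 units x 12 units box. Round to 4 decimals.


Shape: rectangular box (space diagonal)
l = 10 units, w = 6.4 units, h = 12 units
Visualize: the diagonal of the base, then a right triangle with that diagonal and the height.
Formula: d = sqrt(l^2 + w^2 + h^2)
l^2 + w^2 + h^2 = 100 + 40.96 + 144 = 284.96
d = sqrt(284.96)
d = 16.8808
16.8808 units


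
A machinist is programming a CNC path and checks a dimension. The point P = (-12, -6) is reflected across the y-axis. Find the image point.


Transformation: reflection
Original point: (-12, -6)
Rule for reflection over the y-axis: (x, y) -> (-x, y)
Apply: (-12, -6) -> (12, -6)
(12, -6)


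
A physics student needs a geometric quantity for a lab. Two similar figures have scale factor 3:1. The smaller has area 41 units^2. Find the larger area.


Linear scale factor k = 3
Original area = 41 units^2
Rule: under a linear scaling by k, areas scale by k^2.
k^2 = 3^2 = 9
New area = 41 * 9
New area = 369
369 units^2


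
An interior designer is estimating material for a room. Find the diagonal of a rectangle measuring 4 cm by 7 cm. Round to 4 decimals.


Shape: rectangle (diagonal via Pythagoras)
Sides: 4 cm and 7 cm
Formula: d = sqrt(l^2 + w^2)
l^2 = 16, w^2 = 49
l^2 + w^2 = 65
d = sqrt(65)
d = 8.0623
8.0623 cm


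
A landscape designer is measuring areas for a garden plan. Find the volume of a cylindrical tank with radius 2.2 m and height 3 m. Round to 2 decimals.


Shape: cylinder
Radius r = 2.2 m, Height h = 3 m
Formula: V = pi * r^2 * h
r^2 = 4.84
V = pi * 4.84 * 3
V = 14.52 * pi
V = 45.62
45.62 m^3


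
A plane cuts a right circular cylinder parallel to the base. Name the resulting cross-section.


Solid: right circular cylinder
Cutting plane: parallel to the base
Visualize the intersection of the plane with the solid's surface.
The boundary of the cut region is a circle.
circle


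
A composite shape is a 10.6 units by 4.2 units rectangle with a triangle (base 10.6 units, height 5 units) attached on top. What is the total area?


Composite shape: rectangle + triangle
Rectangle area = 10.6 * 4.2 = 44.52
Triangle area = 0.5 * 10.6 * 5 = 26.5
Total = 44.52 + 26.5
Total = 71.02
71.02 units^2


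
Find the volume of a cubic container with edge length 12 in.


Shape: cube
Side s = 12 in
Formula: V = s^3
V = 12 * 12 * 12
V = 144 * 12
V = 1728
1728 in^3


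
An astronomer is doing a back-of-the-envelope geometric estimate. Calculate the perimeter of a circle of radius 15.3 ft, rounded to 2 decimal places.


Shape: circle
Radius r = 15.3 ft
Formula: C = 2 * pi * r
C = 2 * pi * 15.3
C = 30.6 * pi
C = 96.13
96.13 ft


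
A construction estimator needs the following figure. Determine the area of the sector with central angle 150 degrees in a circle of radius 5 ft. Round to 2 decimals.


Shape: circular sector
Radius r = 5 ft, Angle = 150 degrees
Formula: A = (angle/360) * pi * r^2
r^2 = 25
Fraction of circle = 150/360
A = (150/360) * pi * 25
A = 10.416667 * pi
A = 32.72
32.72 ft^2


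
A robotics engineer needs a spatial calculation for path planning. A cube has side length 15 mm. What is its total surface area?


Shape: cube
Side s = 15 mm
A cube has 6 square faces.
Formula: SA = 6 * s^2
s^2 = 225
SA = 6 * 225
SA = 1350
1350 mm^2


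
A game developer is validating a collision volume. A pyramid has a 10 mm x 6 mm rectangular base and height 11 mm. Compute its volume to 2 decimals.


Shape: rectangular pyramid
Base: 10 mm x 6 mm, Height h = 11 mm
Formula: V = (1/3) * base_area * h
base_area = 10 * 6 = 60
base_area * h = 60 * 11 = 660
V = 660 / 3
V = 220
220 mm^3


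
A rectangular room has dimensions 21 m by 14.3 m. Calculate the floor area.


Shape: rectangle
Length l = 21 m, Width w = 14.3 m
Formula: A = l * w
A = 21 * 14.3
A = 300.3
300.3 m^2


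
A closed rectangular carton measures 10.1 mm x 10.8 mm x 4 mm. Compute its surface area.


Shape: rectangular prism
l = 10.1 mm, w = 10.8 mm, h = 4 mm
Formula: SA = 2(lw + lh + wh)
lw = 109.08, lh = 40.4, wh = 43.2
lw + lh + wh = 192.68
SA = 2 * 192.68
SA = 385.36
385.36 mm^2


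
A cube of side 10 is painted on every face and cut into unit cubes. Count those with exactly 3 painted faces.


Large cube: 10 x 10 x 10, cut into unit cubes.
Cubes with 3 painted faces are at the corners. A cube always has 8 corners.
Count = 8
8 unit cubes


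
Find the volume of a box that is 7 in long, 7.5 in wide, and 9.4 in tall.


Shape: rectangular prism
l = 7 in, w = 7.5 in, h = 9.4 in
Formula: V = l * w * h
V = 7 * 7.5 * 9.4
V = 52.5 * 9.4
V = 493.5
493.5 in^3


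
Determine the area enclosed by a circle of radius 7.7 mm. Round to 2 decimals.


Shape: circle
Radius r = 7.7 mm
Formula: A = pi * r^2
r^2 = 7.7^2 = 59.29
A = pi * 59.29
A = 186.27
186.27 mm^2


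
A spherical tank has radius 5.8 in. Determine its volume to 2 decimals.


Shape: sphere
Radius r = 5.8 in
Formula: V = (4/3) * pi * r^3
r^3 = 195.112
(4/3) * 195.112 = 260.149333
V = 260.149333 * pi
V = 817.28
817.28 in^3


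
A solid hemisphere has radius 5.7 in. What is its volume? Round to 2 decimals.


Shape: hemisphere (half of a sphere)
Radius r = 5.7 in
Formula: V = (1/2) * (4/3) * pi * r^3 = (2/3) * pi * r^3
r^3 = 185.193
(2/3) * 185.193 = 123.462
V = 123.462 * pi
V = 387.87
387.87 in^3


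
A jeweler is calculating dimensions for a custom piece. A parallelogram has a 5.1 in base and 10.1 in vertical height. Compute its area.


Shape: parallelogram
Base b = 5.1 in, Height h = 10.1 in
Formula: A = b * h
A = 5.1 * 10.1
A = 51.51
51.51 in^2


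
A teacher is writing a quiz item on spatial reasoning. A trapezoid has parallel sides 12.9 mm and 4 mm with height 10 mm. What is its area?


Shape: trapezoid
Parallel sides a = 12.9 mm, b = 4 mm; Height h = 10 mm
Formula: A = (a + b) * h / 2
a + b = 12.9 + 4 = 16.9
A = 16.9 * 10 / 2
A = 169 / 2
A = 84.5
84.5 mm^2


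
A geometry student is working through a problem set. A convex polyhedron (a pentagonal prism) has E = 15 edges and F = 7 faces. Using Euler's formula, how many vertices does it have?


Polyhedron: pentagonal prism
Euler's formula for convex polyhedra: V - E + F = 2
Given: E = 15 edges and F = 7 faces
Solve for V:
V = 2 + E - F = 2 + 15 - 7 = 10
10 vertices


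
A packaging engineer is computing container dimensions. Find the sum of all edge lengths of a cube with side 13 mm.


Shape: cube
Side s = 13 mm
A cube has 12 edges, all equal.
Formula: total edge length = 12 * s
Total = 12 * 13
Total = 156
156 mm


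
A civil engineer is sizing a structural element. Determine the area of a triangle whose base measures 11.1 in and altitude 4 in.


Shape: triangle
Base b = 11.1 in, Height h = 4 in
Formula: A = (1/2) * b * h
A = 0.5 * 11.1 * 4
A = 0.5 * 44.4
A = 22.2
22.2 in^2


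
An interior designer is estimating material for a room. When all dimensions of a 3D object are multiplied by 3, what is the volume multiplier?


Linear scale factor k = 3
Rule: under a linear scaling by k, volumes scale by k^3.
k^3 = 3 * 3 * 3
k^3 = 9 * 3
k^3 = 27
Volume scales by a factor of 27.
27 (dimensionless)


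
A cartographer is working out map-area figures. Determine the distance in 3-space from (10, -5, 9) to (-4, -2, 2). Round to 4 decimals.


3D distance between two points
P1 = (10, -5, 9), P2 = (-4, -2, 2)
Formula: d = sqrt((x2-x1)^2 + (y2-y1)^2 + (z2-z1)^2)
dx = -4 - 10 = -14
dy = -2 - -5 = 3
dz = 2 - 9 = -7
dx^2 + dy^2 + dz^2 = 196 + 9 + 49 = 254
d = sqrt(254)
d = 15.9374
15.9374 units


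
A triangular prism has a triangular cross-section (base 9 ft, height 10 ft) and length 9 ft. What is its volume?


Shape: triangular prism
Triangle base = 9 ft, triangle height = 10 ft, prism length L = 9 ft
Formula: V = (1/2 * b * h_tri) * L
Cross-section area = 0.5 * 9 * 10 = 45
V = 45 * 9
V = 405
405 ft^3


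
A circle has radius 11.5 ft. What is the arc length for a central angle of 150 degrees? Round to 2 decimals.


Shape: circular arc
Radius r = 11.5 ft, Angle = 150 degrees
Formula: L = (angle/360) * 2 * pi * r
2 * pi * r = 23 * pi
L = (150/360) * 23 * pi
L = 9.583333 * pi
L = 30.11
30.11 ft


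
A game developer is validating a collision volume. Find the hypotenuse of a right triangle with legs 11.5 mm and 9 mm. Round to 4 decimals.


Shape: right triangle
Legs a = 11.5 mm, b = 9 mm
Formula: c = sqrt(a^2 + b^2)
a^2 = 132.25, b^2 = 81
a^2 + b^2 = 213.25
c = sqrt(213.25)
c = 14.6031
14.6031 mm


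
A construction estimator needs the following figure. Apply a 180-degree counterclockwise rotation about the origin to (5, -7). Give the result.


Transformation: rotation about the origin
Original point: (5, -7)
Rule for 180 deg: (x, y) -> (-x, -y)
Apply: (5, -7) -> (-5, 7)
(-5, 7)


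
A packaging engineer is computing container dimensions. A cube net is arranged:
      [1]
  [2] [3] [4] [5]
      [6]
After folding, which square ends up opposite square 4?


Net: cross layout. Take square 3 as the base (bottom).
Fold the four squares in the horizontal row up around 3: 2 -> left, 4 -> right, 5 wraps to the top.
Fold 1 and 6 up from 3: 1 -> back, 6 -> front.
Opposite pairs are therefore: (1, 6), (2, 4), (3, 5).
Face 4 is opposite face 2.
face 2
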